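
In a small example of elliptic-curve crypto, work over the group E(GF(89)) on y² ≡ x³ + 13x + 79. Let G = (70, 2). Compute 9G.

(23, 68)

Repeated addition: build up to 9G.
2G: tangent at (70, 2): λ = (3·70² + 13)/(2·2) ≡ 28/4. 4⁻¹ ≡ 67 (mod 89), so λ ≡ 28·67 ≡ 7.
  x = λ² - 70 - 70 = 49 - 140 ≡ 87; y = λ·(70 - 87) - 2 ≡ 57. → (87, 57)
3G: (87, 57) + (70, 2). λ = (2 - 57)/(70 - 87) ≡ 34/72 mod 89. 72⁻¹ ≡ 68 (mod 89), so λ ≡ 87.
  x = λ² - 87 - 70 = 7569 - 157 ≡ 25; y = λ·(87 - 25) - 57 ≡ 86. → (25, 86)
4G: (25, 86) + (70, 2). λ = (2 - 86)/(70 - 25) ≡ 5/45 mod 89. 45⁻¹ ≡ 2 (mod 89) since 45·2 = 90 ≡ 1, so λ ≡ 10.
  x = λ² - 25 - 70 = 100 - 95 ≡ 5; y = λ·(25 - 5) - 86 ≡ 25. → (5, 25)
5G: (5, 25) + (70, 2). λ = (2 - 25)/(70 - 5) ≡ 66/65 mod 89. 65⁻¹ ≡ 63 (mod 89), so λ ≡ 64.
  x = λ² - 5 - 70 = 4096 - 75 ≡ 16; y = λ·(5 - 16) - 25 ≡ 72. → (16, 72)
6G: (16, 72) + (70, 2). λ = (2 - 72)/(70 - 16) ≡ 19/54 mod 89. 54⁻¹ ≡ 61 (mod 89) since 54·61 = 3294 ≡ 1, so λ ≡ 2.
  x = λ² - 16 - 70 = 4 - 86 ≡ 7; y = λ·(16 - 7) - 72 ≡ 35. → (7, 35)
7G: (7, 35) + (70, 2). λ = (2 - 35)/(70 - 7) ≡ 56/63 mod 89. 63⁻¹ ≡ 65 (mod 89), so λ ≡ 80.
  x = λ² - 7 - 70 = 6400 - 77 ≡ 4; y = λ·(7 - 4) - 35 ≡ 27. → (4, 27)
8G: (4, 27) + (70, 2). λ = (2 - 27)/(70 - 4) ≡ 64/66 mod 89. 66⁻¹ ≡ 58 (mod 89) since 66·58 = 3828 ≡ 1, so λ ≡ 63.
  x = λ² - 4 - 70 = 3969 - 74 ≡ 68; y = λ·(4 - 68) - 27 ≡ 35. → (68, 35)
9G: (68, 35) + (70, 2). λ = (2 - 35)/(70 - 68) ≡ 56/2 mod 89. 2⁻¹ ≡ 45 (mod 89), so λ ≡ 28.
  x = λ² - 68 - 70 = 784 - 138 ≡ 23; y = λ·(68 - 23) - 35 ≡ 68. → (23, 68)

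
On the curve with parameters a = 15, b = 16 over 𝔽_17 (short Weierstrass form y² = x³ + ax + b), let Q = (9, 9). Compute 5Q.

(6, 4)

Repeated addition: build up to 5Q.
2Q: tangent at (9, 9): λ = (3·9² + 15)/(2·9) ≡ 3/1. 1⁻¹ ≡ 1 (mod 17), so λ ≡ 3·1 ≡ 3.
  x = λ² - 9 - 9 = 9 - 18 ≡ 8; y = λ·(9 - 8) - 9 ≡ 11. → (8, 11)
3Q: (8, 11) + (9, 9). λ = (9 - 11)/(9 - 8) ≡ 15/1 mod 17. 1⁻¹ ≡ 1 (mod 17), so λ ≡ 15.
  x = λ² - 8 - 9 = 225 - 17 ≡ 4; y = λ·(8 - 4) - 11 ≡ 15. → (4, 15)
4Q: (4, 15) + (9, 9). λ = (9 - 15)/(9 - 4) ≡ 11/5 mod 17. 5⁻¹ ≡ 7 (mod 17), so λ ≡ 9.
  x = λ² - 4 - 9 = 81 - 13 ≡ 0; y = λ·(4 - 0) - 15 ≡ 4. → (0, 4)
5Q: (0, 4) + (9, 9). λ = (9 - 4)/(9 - 0) ≡ 5/9 mod 17. 9⁻¹ ≡ 2 (mod 17) since 9·2 = 18 ≡ 1, so λ ≡ 10.
  x = λ² - 0 - 9 = 100 - 9 ≡ 6; y = λ·(0 - 6) - 4 ≡ 4. → (6, 4)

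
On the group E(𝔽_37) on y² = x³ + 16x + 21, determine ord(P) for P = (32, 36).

7

2P: tangent at (32, 36): λ = (3·32² + 16)/(2·36) ≡ 17/35. 35⁻¹ ≡ 18 (mod 37), so λ ≡ 17·18 ≡ 10.
  x = λ² - 32 - 32 = 100 - 64 ≡ 36; y = λ·(32 - 36) - 36 ≡ 35. → (36, 35)
3P: (36, 35) + (32, 36). λ = (36 - 35)/(32 - 36) ≡ 1/33 mod 37. 33⁻¹ ≡ 9 (mod 37) since 33·9 = 297 ≡ 1, so λ ≡ 9.
  x = λ² - 36 - 32 = 81 - 68 ≡ 13; y = λ·(36 - 13) - 35 ≡ 24. → (13, 24)
4P: (13, 24) + (32, 36). λ = (36 - 24)/(32 - 13) ≡ 12/19 mod 37. 19⁻¹ ≡ 2 (mod 37), so λ ≡ 24.
  x = λ² - 13 - 32 = 576 - 45 ≡ 13; y = λ·(13 - 13) - 24 ≡ 13. → (13, 13)
5P: (13, 13) + (32, 36). λ = (36 - 13)/(32 - 13) ≡ 23/19 mod 37. 19⁻¹ ≡ 2 (mod 37) since 19·2 = 38 ≡ 1, so λ ≡ 9.
  x = λ² - 13 - 32 = 81 - 45 ≡ 36; y = λ·(13 - 36) - 13 ≡ 2. → (36, 2)
6P: (36, 2) + (32, 36). λ = (36 - 2)/(32 - 36) ≡ 34/33 mod 37. 33⁻¹ ≡ 9 (mod 37) since 33·9 = 297 ≡ 1, so λ ≡ 10.
  x = λ² - 36 - 32 = 100 - 68 ≡ 32; y = λ·(36 - 32) - 2 ≡ 1. → (32, 1)
7P: (32, 1) + (32, 36): same x and y₁ ≡ -y₂, so the sum is O.
7P = O, so the order is 7.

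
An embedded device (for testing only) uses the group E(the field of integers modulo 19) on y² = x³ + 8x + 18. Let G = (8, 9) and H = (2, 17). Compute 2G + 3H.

First 2G:
Repeated addition: build up to 2G.
2G: tangent at (8, 9): λ = (3·8² + 8)/(2·9) ≡ 10/18. 18⁻¹ ≡ 18 (mod 19), so λ ≡ 10·18 ≡ 9.
  x = λ² - 8 - 8 = 81 - 16 ≡ 8; y = λ·(8 - 8) - 9 ≡ 10. → (8, 10)
2G = (8, 10).
Next 3H:
Repeated addition: build up to 3H.
2H: tangent at (2, 17): λ = (3·2² + 8)/(2·17) ≡ 1/15. 15⁻¹ ≡ 14 (mod 19), so λ ≡ 1·14 ≡ 14.
  x = λ² - 2 - 2 = 196 - 4 ≡ 2; y = λ·(2 - 2) - 17 ≡ 2. → (2, 2)
3H: (2, 2) + (2, 17): same x and y₁ ≡ -y₂, so the sum is the point at infinity.
3H = the point at infinity.
Finally 2G + 3H:
(8, 10) + the point at infinity = (8, 10) (identity).

(8, 10)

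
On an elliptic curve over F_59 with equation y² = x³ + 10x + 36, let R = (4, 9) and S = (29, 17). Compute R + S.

(43, 21)

(4, 9) + (29, 17). λ = (17 - 9)/(29 - 4) ≡ 8/25 mod 59. 25⁻¹ ≡ 26 (mod 59), so λ ≡ 31.
  x = λ² - 4 - 29 = 961 - 33 ≡ 43; y = λ·(4 - 43) - 9 ≡ 21. → (43, 21)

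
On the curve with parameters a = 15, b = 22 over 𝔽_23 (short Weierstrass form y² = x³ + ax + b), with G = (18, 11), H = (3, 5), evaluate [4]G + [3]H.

First 4G:
Repeated addition: build up to 4G.
2G: tangent at (18, 11): λ = (3·18² + 15)/(2·11) ≡ 21/22. 22⁻¹ ≡ 22 (mod 23) since 22·22 = 484 ≡ 1, so λ ≡ 21·22 ≡ 2.
  x = λ² - 18 - 18 = 4 - 36 ≡ 14; y = λ·(18 - 14) - 11 ≡ 20. → (14, 20)
3G: (14, 20) + (18, 11). λ = (11 - 20)/(18 - 14) ≡ 14/4 mod 23. 4⁻¹ ≡ 6 (mod 23), so λ ≡ 15.
  x = λ² - 14 - 18 = 225 - 32 ≡ 9; y = λ·(14 - 9) - 20 ≡ 9. → (9, 9)
4G: (9, 9) + (18, 11). λ = (11 - 9)/(18 - 9) ≡ 2/9 mod 23. 9⁻¹ ≡ 18 (mod 23), so λ ≡ 13.
  x = λ² - 9 - 18 = 169 - 27 ≡ 4; y = λ·(9 - 4) - 9 ≡ 10. → (4, 10)
4G = (4, 10).
Next 3H:
Repeated addition: build up to 3H.
2H: tangent at (3, 5): λ = (3·3² + 15)/(2·5) ≡ 19/10. 10⁻¹ ≡ 7 (mod 23) since 10·7 = 70 ≡ 1, so λ ≡ 19·7 ≡ 18.
  x = λ² - 3 - 3 = 324 - 6 ≡ 19; y = λ·(3 - 19) - 5 ≡ 6. → (19, 6)
3H: (19, 6) + (3, 5). λ = (5 - 6)/(3 - 19) ≡ 22/7 mod 23. 7⁻¹ ≡ 10 (mod 23) since 7·10 = 70 ≡ 1, so λ ≡ 13.
  x = λ² - 19 - 3 = 169 - 22 ≡ 9; y = λ·(19 - 9) - 6 ≡ 9. → (9, 9)
3H = (9, 9).
Finally 4G + 3H:
(4, 10) + (9, 9). λ = (9 - 10)/(9 - 4) ≡ 22/5 mod 23. 5⁻¹ ≡ 14 (mod 23), so λ ≡ 9.
  x = λ² - 4 - 9 = 81 - 13 ≡ 22; y = λ·(4 - 22) - 10 ≡ 12. → (22, 12)

(22, 12)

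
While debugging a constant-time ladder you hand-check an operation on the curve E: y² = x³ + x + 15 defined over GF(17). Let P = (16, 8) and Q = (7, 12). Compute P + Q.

(16, 8) + (7, 12). λ = (12 - 8)/(7 - 16) ≡ 4/8 mod 17. 8⁻¹ ≡ 15 (mod 17) since 8·15 = 120 ≡ 1, so λ ≡ 9.
  x = λ² - 16 - 7 = 81 - 23 ≡ 7; y = λ·(16 - 7) - 8 ≡ 5. → (7, 5)

(7, 5)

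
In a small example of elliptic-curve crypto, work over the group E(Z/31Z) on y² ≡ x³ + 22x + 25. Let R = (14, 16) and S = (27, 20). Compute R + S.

(0, 5)

(14, 16) + (27, 20). λ = (20 - 16)/(27 - 14) ≡ 4/13 mod 31. 13⁻¹ ≡ 12 (mod 31), so λ ≡ 17.
  x = λ² - 14 - 27 = 289 - 41 ≡ 0; y = λ·(14 - 0) - 16 ≡ 5. → (0, 5)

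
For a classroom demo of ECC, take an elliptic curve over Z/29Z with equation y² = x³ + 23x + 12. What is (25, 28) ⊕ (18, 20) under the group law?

(25, 28) + (18, 20). λ = (20 - 28)/(18 - 25) ≡ 21/22 mod 29. 22⁻¹ ≡ 4 (mod 29) since 22·4 = 88 ≡ 1, so λ ≡ 26.
  x = λ² - 25 - 18 = 676 - 43 ≡ 24; y = λ·(25 - 24) - 28 ≡ 27. → (24, 27)

(24, 27)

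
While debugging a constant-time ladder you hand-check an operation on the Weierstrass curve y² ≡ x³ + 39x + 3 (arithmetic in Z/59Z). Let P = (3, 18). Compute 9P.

Double-and-add on 9 = (1001)₂. Start with P = (3, 18) for the leading 1-bit.
double: tangent at (3, 18): λ = (3·3² + 39)/(2·18) ≡ 7/36. 36⁻¹ ≡ 41 (mod 59) since 36·41 = 1476 ≡ 1, so λ ≡ 7·41 ≡ 51.
  x = λ² - 3 - 3 = 2601 - 6 ≡ 58; y = λ·(3 - 58) - 18 ≡ 9. → (58, 9)
double: tangent at (58, 9): λ = (3·58² + 39)/(2·9) ≡ 42/18. 18⁻¹ ≡ 23 (mod 59), so λ ≡ 42·23 ≡ 22.
  x = λ² - 58 - 58 = 484 - 116 ≡ 14; y = λ·(58 - 14) - 9 ≡ 15. → (14, 15)
double: tangent at (14, 15): λ = (3·14² + 39)/(2·15) ≡ 37/30. 30⁻¹ ≡ 2 (mod 59), so λ ≡ 37·2 ≡ 15.
  x = λ² - 14 - 14 = 225 - 28 ≡ 20; y = λ·(14 - 20) - 15 ≡ 13. → (20, 13)
add P: (20, 13) + (3, 18). λ = (18 - 13)/(3 - 20) ≡ 5/42 mod 59. 42⁻¹ ≡ 52 (mod 59), so λ ≡ 24.
  x = λ² - 20 - 3 = 576 - 23 ≡ 22; y = λ·(20 - 22) - 13 ≡ 57. → (22, 57)

(22, 57)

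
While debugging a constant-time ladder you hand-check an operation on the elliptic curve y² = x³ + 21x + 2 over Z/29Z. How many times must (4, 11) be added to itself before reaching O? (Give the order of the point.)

2P: tangent at (4, 11): λ = (3·4² + 21)/(2·11) ≡ 11/22. 22⁻¹ ≡ 4 (mod 29) since 22·4 = 88 ≡ 1, so λ ≡ 11·4 ≡ 15.
  x = λ² - 4 - 4 = 225 - 8 ≡ 14; y = λ·(4 - 14) - 11 ≡ 13. → (14, 13)
3P: (14, 13) + (4, 11). λ = (11 - 13)/(4 - 14) ≡ 27/19 mod 29. 19⁻¹ ≡ 26 (mod 29) since 19·26 = 494 ≡ 1, so λ ≡ 6.
  x = λ² - 14 - 4 = 36 - 18 ≡ 18; y = λ·(14 - 18) - 13 ≡ 21. → (18, 21)
4P: (18, 21) + (4, 11). λ = (11 - 21)/(4 - 18) ≡ 19/15 mod 29. 15⁻¹ ≡ 2 (mod 29), so λ ≡ 9.
  x = λ² - 18 - 4 = 81 - 22 ≡ 1; y = λ·(18 - 1) - 21 ≡ 16. → (1, 16)
5P: (1, 16) + (4, 11). λ = (11 - 16)/(4 - 1) ≡ 24/3 mod 29. 3⁻¹ ≡ 10 (mod 29), so λ ≡ 8.
  x = λ² - 1 - 4 = 64 - 5 ≡ 1; y = λ·(1 - 1) - 16 ≡ 13. → (1, 13)
6P: (1, 13) + (4, 11). λ = (11 - 13)/(4 - 1) ≡ 27/3 mod 29. 3⁻¹ ≡ 10 (mod 29), so λ ≡ 9.
  x = λ² - 1 - 4 = 81 - 5 ≡ 18; y = λ·(1 - 18) - 13 ≡ 8. → (18, 8)
7P: (18, 8) + (4, 11). λ = (11 - 8)/(4 - 18) ≡ 3/15 mod 29. 15⁻¹ ≡ 2 (mod 29), so λ ≡ 6.
  x = λ² - 18 - 4 = 36 - 22 ≡ 14; y = λ·(18 - 14) - 8 ≡ 16. → (14, 16)
8P: (14, 16) + (4, 11). λ = (11 - 16)/(4 - 14) ≡ 24/19 mod 29. 19⁻¹ ≡ 26 (mod 29) since 19·26 = 494 ≡ 1, so λ ≡ 15.
  x = λ² - 14 - 4 = 225 - 18 ≡ 4; y = λ·(14 - 4) - 16 ≡ 18. → (4, 18)
9P: (4, 18) + (4, 11): same x and y₁ ≡ -y₂, so the sum is O.
9P = O, so the order is 9.

9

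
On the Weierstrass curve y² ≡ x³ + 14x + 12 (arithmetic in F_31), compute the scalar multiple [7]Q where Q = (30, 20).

Repeated addition: build up to 7Q.
2Q: tangent at (30, 20): λ = (3·30² + 14)/(2·20) ≡ 17/9. 9⁻¹ ≡ 7 (mod 31), so λ ≡ 17·7 ≡ 26.
  x = λ² - 30 - 30 = 676 - 60 ≡ 27; y = λ·(30 - 27) - 20 ≡ 27. → (27, 27)
3Q: (27, 27) + (30, 20). λ = (20 - 27)/(30 - 27) ≡ 24/3 mod 31. 3⁻¹ ≡ 21 (mod 31) since 3·21 = 63 ≡ 1, so λ ≡ 8.
  x = λ² - 27 - 30 = 64 - 57 ≡ 7; y = λ·(27 - 7) - 27 ≡ 9. → (7, 9)
4Q: (7, 9) + (30, 20). λ = (20 - 9)/(30 - 7) ≡ 11/23 mod 31. 23⁻¹ ≡ 27 (mod 31) since 23·27 = 621 ≡ 1, so λ ≡ 18.
  x = λ² - 7 - 30 = 324 - 37 ≡ 8; y = λ·(7 - 8) - 9 ≡ 4. → (8, 4)
5Q: (8, 4) + (30, 20). λ = (20 - 4)/(30 - 8) ≡ 16/22 mod 31. 22⁻¹ ≡ 24 (mod 31), so λ ≡ 12.
  x = λ² - 8 - 30 = 144 - 38 ≡ 13; y = λ·(8 - 13) - 4 ≡ 29. → (13, 29)
6Q: (13, 29) + (30, 20). λ = (20 - 29)/(30 - 13) ≡ 22/17 mod 31. 17⁻¹ ≡ 11 (mod 31), so λ ≡ 25.
  x = λ² - 13 - 30 = 625 - 43 ≡ 24; y = λ·(13 - 24) - 29 ≡ 6. → (24, 6)
7Q: (24, 6) + (30, 20). λ = (20 - 6)/(30 - 24) ≡ 14/6 mod 31. 6⁻¹ ≡ 26 (mod 31) since 6·26 = 156 ≡ 1, so λ ≡ 23.
  x = λ² - 24 - 30 = 529 - 54 ≡ 10; y = λ·(24 - 10) - 6 ≡ 6. → (10, 6)

(10, 6)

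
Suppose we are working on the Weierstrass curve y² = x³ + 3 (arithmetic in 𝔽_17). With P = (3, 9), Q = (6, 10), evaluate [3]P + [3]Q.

(10, 0)

First 3P:
Repeated addition: build up to 3P.
2P: tangent at (3, 9): λ = (3·3² + 0)/(2·9) ≡ 10/1. 1⁻¹ ≡ 1 (mod 17), so λ ≡ 10·1 ≡ 10.
  x = λ² - 3 - 3 = 100 - 6 ≡ 9; y = λ·(3 - 9) - 9 ≡ 16. → (9, 16)
3P: (9, 16) + (3, 9). λ = (9 - 16)/(3 - 9) ≡ 10/11 mod 17. 11⁻¹ ≡ 14 (mod 17), so λ ≡ 4.
  x = λ² - 9 - 3 = 16 - 12 ≡ 4; y = λ·(9 - 4) - 16 ≡ 4. → (4, 4)
3P = (4, 4).
Next 3Q:
Repeated addition: build up to 3Q.
2Q: tangent at (6, 10): λ = (3·6² + 0)/(2·10) ≡ 6/3. 3⁻¹ ≡ 6 (mod 17) since 3·6 = 18 ≡ 1, so λ ≡ 6·6 ≡ 2.
  x = λ² - 6 - 6 = 4 - 12 ≡ 9; y = λ·(6 - 9) - 10 ≡ 1. → (9, 1)
3Q: (9, 1) + (6, 10). λ = (10 - 1)/(6 - 9) ≡ 9/14 mod 17. 14⁻¹ ≡ 11 (mod 17), so λ ≡ 14.
  x = λ² - 9 - 6 = 196 - 15 ≡ 11; y = λ·(9 - 11) - 1 ≡ 5. → (11, 5)
3Q = (11, 5).
Finally 3P + 3Q:
(4, 4) + (11, 5). λ = (5 - 4)/(11 - 4) ≡ 1/7 mod 17. 7⁻¹ ≡ 5 (mod 17), so λ ≡ 5.
  x = λ² - 4 - 11 = 25 - 15 ≡ 10; y = λ·(4 - 10) - 4 ≡ 0. → (10, 0)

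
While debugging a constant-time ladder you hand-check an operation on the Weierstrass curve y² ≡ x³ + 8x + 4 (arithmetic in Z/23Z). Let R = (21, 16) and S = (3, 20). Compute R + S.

(7, 9)

(21, 16) + (3, 20). λ = (20 - 16)/(3 - 21) ≡ 4/5 mod 23. 5⁻¹ ≡ 14 (mod 23), so λ ≡ 10.
  x = λ² - 21 - 3 = 100 - 24 ≡ 7; y = λ·(21 - 7) - 16 ≡ 9. → (7, 9)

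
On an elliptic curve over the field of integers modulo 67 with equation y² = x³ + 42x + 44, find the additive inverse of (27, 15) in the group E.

-(27, 15) = (27, -15 mod 67) = (27, 52).

(27, 52)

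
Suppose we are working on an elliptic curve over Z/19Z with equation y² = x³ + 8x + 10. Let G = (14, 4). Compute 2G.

(17, 10)

tangent at (14, 4): λ = (3·14² + 8)/(2·4) ≡ 7/8. 8⁻¹ ≡ 12 (mod 19), so λ ≡ 7·12 ≡ 8.
  x = λ² - 14 - 14 = 64 - 28 ≡ 17; y = λ·(14 - 17) - 4 ≡ 10. → (17, 10)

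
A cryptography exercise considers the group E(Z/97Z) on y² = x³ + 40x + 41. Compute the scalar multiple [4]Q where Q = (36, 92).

(87, 22)

Repeated addition: build up to 4Q.
2Q: tangent at (36, 92): λ = (3·36² + 40)/(2·92) ≡ 48/87. 87⁻¹ ≡ 29 (mod 97) since 87·29 = 2523 ≡ 1, so λ ≡ 48·29 ≡ 34.
  x = λ² - 36 - 36 = 1156 - 72 ≡ 17; y = λ·(36 - 17) - 92 ≡ 69. → (17, 69)
3Q: (17, 69) + (36, 92). λ = (92 - 69)/(36 - 17) ≡ 23/19 mod 97. 19⁻¹ ≡ 46 (mod 97) since 19·46 = 874 ≡ 1, so λ ≡ 88.
  x = λ² - 17 - 36 = 7744 - 53 ≡ 28; y = λ·(17 - 28) - 69 ≡ 30. → (28, 30)
4Q: (28, 30) + (36, 92). λ = (92 - 30)/(36 - 28) ≡ 62/8 mod 97. 8⁻¹ ≡ 85 (mod 97) since 8·85 = 680 ≡ 1, so λ ≡ 32.
  x = λ² - 28 - 36 = 1024 - 64 ≡ 87; y = λ·(28 - 87) - 30 ≡ 22. → (87, 22)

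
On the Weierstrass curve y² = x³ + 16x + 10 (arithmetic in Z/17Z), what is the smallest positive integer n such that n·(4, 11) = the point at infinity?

5

2P: tangent at (4, 11): λ = (3·4² + 16)/(2·11) ≡ 13/5. 5⁻¹ ≡ 7 (mod 17) since 5·7 = 35 ≡ 1, so λ ≡ 13·7 ≡ 6.
  x = λ² - 4 - 4 = 36 - 8 ≡ 11; y = λ·(4 - 11) - 11 ≡ 15. → (11, 15)
3P: (11, 15) + (4, 11). λ = (11 - 15)/(4 - 11) ≡ 13/10 mod 17. 10⁻¹ ≡ 12 (mod 17), so λ ≡ 3.
  x = λ² - 11 - 4 = 9 - 15 ≡ 11; y = λ·(11 - 11) - 15 ≡ 2. → (11, 2)
4P: (11, 2) + (4, 11). λ = (11 - 2)/(4 - 11) ≡ 9/10 mod 17. 10⁻¹ ≡ 12 (mod 17) since 10·12 = 120 ≡ 1, so λ ≡ 6.
  x = λ² - 11 - 4 = 36 - 15 ≡ 4; y = λ·(11 - 4) - 2 ≡ 6. → (4, 6)
5P: (4, 6) + (4, 11): same x and y₁ ≡ -y₂, so the sum is the point at infinity.
5P = the point at infinity, so the order is 5.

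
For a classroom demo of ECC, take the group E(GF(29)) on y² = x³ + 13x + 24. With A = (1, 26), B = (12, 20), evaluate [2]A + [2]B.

(22, 5)

First 2A:
Repeated addition: build up to 2A.
2A: tangent at (1, 26): λ = (3·1² + 13)/(2·26) ≡ 16/23. 23⁻¹ ≡ 24 (mod 29), so λ ≡ 16·24 ≡ 7.
  x = λ² - 1 - 1 = 49 - 2 ≡ 18; y = λ·(1 - 18) - 26 ≡ 0. → (18, 0)
2A = (18, 0).
Next 2B:
Repeated addition: build up to 2B.
2B: tangent at (12, 20): λ = (3·12² + 13)/(2·20) ≡ 10/11. 11⁻¹ ≡ 8 (mod 29), so λ ≡ 10·8 ≡ 22.
  x = λ² - 12 - 12 = 484 - 24 ≡ 25; y = λ·(12 - 25) - 20 ≡ 13. → (25, 13)
2B = (25, 13).
Finally 2A + 2B:
(18, 0) + (25, 13). λ = (13 - 0)/(25 - 18) ≡ 13/7 mod 29. 7⁻¹ ≡ 25 (mod 29) since 7·25 = 175 ≡ 1, so λ ≡ 6.
  x = λ² - 18 - 25 = 36 - 43 ≡ 22; y = λ·(18 - 22) - 0 ≡ 5. → (22, 5)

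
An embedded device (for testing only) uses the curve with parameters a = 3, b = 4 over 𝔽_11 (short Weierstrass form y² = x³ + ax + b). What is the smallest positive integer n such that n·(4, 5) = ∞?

2P: tangent at (4, 5): λ = (3·4² + 3)/(2·5) ≡ 7/10. 10⁻¹ ≡ 10 (mod 11), so λ ≡ 7·10 ≡ 4.
  x = λ² - 4 - 4 = 16 - 8 ≡ 8; y = λ·(4 - 8) - 5 ≡ 1. → (8, 1)
3P: (8, 1) + (4, 5). λ = (5 - 1)/(4 - 8) ≡ 4/7 mod 11. 7⁻¹ ≡ 8 (mod 11), so λ ≡ 10.
  x = λ² - 8 - 4 = 100 - 12 ≡ 0; y = λ·(8 - 0) - 1 ≡ 2. → (0, 2)
4P: (0, 2) + (4, 5). λ = (5 - 2)/(4 - 0) ≡ 3/4 mod 11. 4⁻¹ ≡ 3 (mod 11), so λ ≡ 9.
  x = λ² - 0 - 4 = 81 - 4 ≡ 0; y = λ·(0 - 0) - 2 ≡ 9. → (0, 9)
5P: (0, 9) + (4, 5). λ = (5 - 9)/(4 - 0) ≡ 7/4 mod 11. 4⁻¹ ≡ 3 (mod 11), so λ ≡ 10.
  x = λ² - 0 - 4 = 100 - 4 ≡ 8; y = λ·(0 - 8) - 9 ≡ 10. → (8, 10)
6P: (8, 10) + (4, 5). λ = (5 - 10)/(4 - 8) ≡ 6/7 mod 11. 7⁻¹ ≡ 8 (mod 11) since 7·8 = 56 ≡ 1, so λ ≡ 4.
  x = λ² - 8 - 4 = 16 - 12 ≡ 4; y = λ·(8 - 4) - 10 ≡ 6. → (4, 6)
7P: (4, 6) + (4, 5): same x and y₁ ≡ -y₂, so the sum is ∞.
7P = ∞, so the order is 7.

7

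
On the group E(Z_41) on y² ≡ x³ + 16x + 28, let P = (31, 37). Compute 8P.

Double-and-add on 8 = (1000)₂. Start with P = (31, 37) for the leading 1-bit.
double: tangent at (31, 37): λ = (3·31² + 16)/(2·37) ≡ 29/33. 33⁻¹ ≡ 5 (mod 41) since 33·5 = 165 ≡ 1, so λ ≡ 29·5 ≡ 22.
  x = λ² - 31 - 31 = 484 - 62 ≡ 12; y = λ·(31 - 12) - 37 ≡ 12. → (12, 12)
double: tangent at (12, 12): λ = (3·12² + 16)/(2·12) ≡ 38/24. 24⁻¹ ≡ 12 (mod 41) since 24·12 = 288 ≡ 1, so λ ≡ 38·12 ≡ 5.
  x = λ² - 12 - 12 = 25 - 24 ≡ 1; y = λ·(12 - 1) - 12 ≡ 2. → (1, 2)
double: tangent at (1, 2): λ = (3·1² + 16)/(2·2) ≡ 19/4. 4⁻¹ ≡ 31 (mod 41), so λ ≡ 19·31 ≡ 15.
  x = λ² - 1 - 1 = 225 - 2 ≡ 18; y = λ·(1 - 18) - 2 ≡ 30. → (18, 30)

(18, 30)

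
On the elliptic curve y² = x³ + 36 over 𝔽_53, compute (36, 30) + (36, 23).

The two points share x = 36 and their y-coordinates satisfy 30 + 23 ≡ 0 (mod 53), so they are inverses. Their sum is the point at infinity.

O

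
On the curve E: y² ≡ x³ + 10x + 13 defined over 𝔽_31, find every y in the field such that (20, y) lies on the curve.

none

x³ + 10x + 13 = 8213 ≡ 29 (mod 31).
29 is a non-residue mod 31; no y exists.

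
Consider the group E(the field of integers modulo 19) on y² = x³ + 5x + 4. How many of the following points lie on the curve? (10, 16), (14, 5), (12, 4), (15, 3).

2

(10, 16): 16² ≡ 9, rhs ≡ 9 → on.
(14, 5): 5² ≡ 6, rhs ≡ 6 → on.
(12, 4): 4² ≡ 16, rhs ≡ 6 → off.
(15, 3): 3² ≡ 9, rhs ≡ 15 → off.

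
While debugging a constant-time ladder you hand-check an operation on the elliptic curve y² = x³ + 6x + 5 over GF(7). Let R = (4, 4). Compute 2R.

tangent at (4, 4): λ = (3·4² + 6)/(2·4) ≡ 5/1. 1⁻¹ ≡ 1 (mod 7), so λ ≡ 5·1 ≡ 5.
  x = λ² - 4 - 4 = 25 - 8 ≡ 3; y = λ·(4 - 3) - 4 ≡ 1. → (3, 1)

(3, 1)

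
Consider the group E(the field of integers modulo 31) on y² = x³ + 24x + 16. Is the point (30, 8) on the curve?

no

y² = 8² ≡ 2; x³ + 24x + 16 = 27736 ≡ 22 (mod 31). 2 ≠ 22.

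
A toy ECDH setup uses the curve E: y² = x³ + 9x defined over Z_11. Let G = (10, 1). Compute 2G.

(5, 7)

tangent at (10, 1): λ = (3·10² + 9)/(2·1) ≡ 1/2. 2⁻¹ ≡ 6 (mod 11), so λ ≡ 1·6 ≡ 6.
  x = λ² - 10 - 10 = 36 - 20 ≡ 5; y = λ·(10 - 5) - 1 ≡ 7. → (5, 7)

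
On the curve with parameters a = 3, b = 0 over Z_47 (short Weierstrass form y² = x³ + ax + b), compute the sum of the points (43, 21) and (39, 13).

(43, 21) + (39, 13). λ = (13 - 21)/(39 - 43) ≡ 39/43 mod 47. 43⁻¹ ≡ 35 (mod 47), so λ ≡ 2.
  x = λ² - 43 - 39 = 4 - 82 ≡ 16; y = λ·(43 - 16) - 21 ≡ 33. → (16, 33)

(16, 33)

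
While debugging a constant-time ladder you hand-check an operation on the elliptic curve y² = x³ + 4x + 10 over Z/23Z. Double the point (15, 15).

(18, 16)

tangent at (15, 15): λ = (3·15² + 4)/(2·15) ≡ 12/7. 7⁻¹ ≡ 10 (mod 23), so λ ≡ 12·10 ≡ 5.
  x = λ² - 15 - 15 = 25 - 30 ≡ 18; y = λ·(15 - 18) - 15 ≡ 16. → (18, 16)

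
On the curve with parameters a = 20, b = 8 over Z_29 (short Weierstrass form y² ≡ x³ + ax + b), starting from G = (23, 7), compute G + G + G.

(5, 1)

Repeated addition: build up to 3G.
2G: tangent at (23, 7): λ = (3·23² + 20)/(2·7) ≡ 12/14. 14⁻¹ ≡ 27 (mod 29) since 14·27 = 378 ≡ 1, so λ ≡ 12·27 ≡ 5.
  x = λ² - 23 - 23 = 25 - 46 ≡ 8; y = λ·(23 - 8) - 7 ≡ 10. → (8, 10)
3G: (8, 10) + (23, 7). λ = (7 - 10)/(23 - 8) ≡ 26/15 mod 29. 15⁻¹ ≡ 2 (mod 29), so λ ≡ 23.
  x = λ² - 8 - 23 = 529 - 31 ≡ 5; y = λ·(8 - 5) - 10 ≡ 1. → (5, 1)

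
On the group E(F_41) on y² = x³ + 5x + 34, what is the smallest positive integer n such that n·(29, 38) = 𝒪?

11

2P: tangent at (29, 38): λ = (3·29² + 5)/(2·38) ≡ 27/35. 35⁻¹ ≡ 34 (mod 41), so λ ≡ 27·34 ≡ 16.
  x = λ² - 29 - 29 = 256 - 58 ≡ 34; y = λ·(29 - 34) - 38 ≡ 5. → (34, 5)
3P: (34, 5) + (29, 38). λ = (38 - 5)/(29 - 34) ≡ 33/36 mod 41. 36⁻¹ ≡ 8 (mod 41), so λ ≡ 18.
  x = λ² - 34 - 29 = 324 - 63 ≡ 15; y = λ·(34 - 15) - 5 ≡ 9. → (15, 9)
4P: (15, 9) + (29, 38). λ = (38 - 9)/(29 - 15) ≡ 29/14 mod 41. 14⁻¹ ≡ 3 (mod 41), so λ ≡ 5.
  x = λ² - 15 - 29 = 25 - 44 ≡ 22; y = λ·(15 - 22) - 9 ≡ 38. → (22, 38)
5P: (22, 38) + (29, 38). λ = (38 - 38)/(29 - 22) ≡ 0/7 mod 41. 7⁻¹ ≡ 6 (mod 41) since 7·6 = 42 ≡ 1, so λ ≡ 0.
  x = λ² - 22 - 29 = 0 - 51 ≡ 31; y = λ·(22 - 31) - 38 ≡ 3. → (31, 3)
6P: (31, 3) + (29, 38). λ = (38 - 3)/(29 - 31) ≡ 35/39 mod 41. 39⁻¹ ≡ 20 (mod 41), so λ ≡ 3.
  x = λ² - 31 - 29 = 9 - 60 ≡ 31; y = λ·(31 - 31) - 3 ≡ 38. → (31, 38)
7P: (31, 38) + (29, 38). λ = (38 - 38)/(29 - 31) ≡ 0/39 mod 41. 39⁻¹ ≡ 20 (mod 41), so λ ≡ 0.
  x = λ² - 31 - 29 = 0 - 60 ≡ 22; y = λ·(31 - 22) - 38 ≡ 3. → (22, 3)
8P: (22, 3) + (29, 38). λ = (38 - 3)/(29 - 22) ≡ 35/7 mod 41. 7⁻¹ ≡ 6 (mod 41), so λ ≡ 5.
  x = λ² - 22 - 29 = 25 - 51 ≡ 15; y = λ·(22 - 15) - 3 ≡ 32. → (15, 32)
9P: (15, 32) + (29, 38). λ = (38 - 32)/(29 - 15) ≡ 6/14 mod 41. 14⁻¹ ≡ 3 (mod 41), so λ ≡ 18.
  x = λ² - 15 - 29 = 324 - 44 ≡ 34; y = λ·(15 - 34) - 32 ≡ 36. → (34, 36)
10P: (34, 36) + (29, 38). λ = (38 - 36)/(29 - 34) ≡ 2/36 mod 41. 36⁻¹ ≡ 8 (mod 41), so λ ≡ 16.
  x = λ² - 34 - 29 = 256 - 63 ≡ 29; y = λ·(34 - 29) - 36 ≡ 3. → (29, 3)
11P: (29, 3) + (29, 38): same x and y₁ ≡ -y₂, so the sum is 𝒪.
11P = 𝒪, so the order is 11.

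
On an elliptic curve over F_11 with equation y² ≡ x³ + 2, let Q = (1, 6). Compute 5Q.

(10, 10)

Double-and-add on 5 = (101)₂. Start with Q = (1, 6) for the leading 1-bit.
double: tangent at (1, 6): λ = (3·1² + 0)/(2·6) ≡ 3/1. 1⁻¹ ≡ 1 (mod 11) since 1·1 = 1 ≡ 1, so λ ≡ 3·1 ≡ 3.
  x = λ² - 1 - 1 = 9 - 2 ≡ 7; y = λ·(1 - 7) - 6 ≡ 9. → (7, 9)
double: tangent at (7, 9): λ = (3·7² + 0)/(2·9) ≡ 4/7. 7⁻¹ ≡ 8 (mod 11), so λ ≡ 4·8 ≡ 10.
  x = λ² - 7 - 7 = 100 - 14 ≡ 9; y = λ·(7 - 9) - 9 ≡ 4. → (9, 4)
add Q: (9, 4) + (1, 6). λ = (6 - 4)/(1 - 9) ≡ 2/3 mod 11. 3⁻¹ ≡ 4 (mod 11), so λ ≡ 8.
  x = λ² - 9 - 1 = 64 - 10 ≡ 10; y = λ·(9 - 10) - 4 ≡ 10. → (10, 10)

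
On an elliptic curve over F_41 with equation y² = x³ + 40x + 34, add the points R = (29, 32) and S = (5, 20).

(29, 32) + (5, 20). λ = (20 - 32)/(5 - 29) ≡ 29/17 mod 41. 17⁻¹ ≡ 29 (mod 41), so λ ≡ 21.
  x = λ² - 29 - 5 = 441 - 34 ≡ 38; y = λ·(29 - 38) - 32 ≡ 25. → (38, 25)

(38, 25)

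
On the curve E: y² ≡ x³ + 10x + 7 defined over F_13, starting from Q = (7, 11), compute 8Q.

(2, 10)

Repeated addition: build up to 8Q.
2Q: tangent at (7, 11): λ = (3·7² + 10)/(2·11) ≡ 1/9. 9⁻¹ ≡ 3 (mod 13), so λ ≡ 1·3 ≡ 3.
  x = λ² - 7 - 7 = 9 - 14 ≡ 8; y = λ·(7 - 8) - 11 ≡ 12. → (8, 12)
3Q: (8, 12) + (7, 11). λ = (11 - 12)/(7 - 8) ≡ 12/12 mod 13. 12⁻¹ ≡ 12 (mod 13) since 12·12 = 144 ≡ 1, so λ ≡ 1.
  x = λ² - 8 - 7 = 1 - 15 ≡ 12; y = λ·(8 - 12) - 12 ≡ 10. → (12, 10)
4Q: (12, 10) + (7, 11). λ = (11 - 10)/(7 - 12) ≡ 1/8 mod 13. 8⁻¹ ≡ 5 (mod 13), so λ ≡ 5.
  x = λ² - 12 - 7 = 25 - 19 ≡ 6; y = λ·(12 - 6) - 10 ≡ 7. → (6, 7)
5Q: (6, 7) + (7, 11). λ = (11 - 7)/(7 - 6) ≡ 4/1 mod 13. 1⁻¹ ≡ 1 (mod 13) since 1·1 = 1 ≡ 1, so λ ≡ 4.
  x = λ² - 6 - 7 = 16 - 13 ≡ 3; y = λ·(6 - 3) - 7 ≡ 5. → (3, 5)
6Q: (3, 5) + (7, 11). λ = (11 - 5)/(7 - 3) ≡ 6/4 mod 13. 4⁻¹ ≡ 10 (mod 13), so λ ≡ 8.
  x = λ² - 3 - 7 = 64 - 10 ≡ 2; y = λ·(3 - 2) - 5 ≡ 3. → (2, 3)
7Q: (2, 3) + (7, 11). λ = (11 - 3)/(7 - 2) ≡ 8/5 mod 13. 5⁻¹ ≡ 8 (mod 13), so λ ≡ 12.
  x = λ² - 2 - 7 = 144 - 9 ≡ 5; y = λ·(2 - 5) - 3 ≡ 0. → (5, 0)
8Q: (5, 0) + (7, 11). λ = (11 - 0)/(7 - 5) ≡ 11/2 mod 13. 2⁻¹ ≡ 7 (mod 13), so λ ≡ 12.
  x = λ² - 5 - 7 = 144 - 12 ≡ 2; y = λ·(5 - 2) - 0 ≡ 10. → (2, 10)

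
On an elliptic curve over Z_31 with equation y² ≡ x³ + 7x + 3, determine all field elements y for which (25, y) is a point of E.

none

x³ + 7x + 3 = 15803 ≡ 24 (mod 31).
24 is a non-residue mod 31; no y exists.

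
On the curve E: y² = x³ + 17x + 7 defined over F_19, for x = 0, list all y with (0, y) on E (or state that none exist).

x³ + 17x + 7 = 7 ≡ 7 (mod 19).
Square roots of 7 mod 19: 8 and 11 (since 8² = 64 ≡ 7).

8, 11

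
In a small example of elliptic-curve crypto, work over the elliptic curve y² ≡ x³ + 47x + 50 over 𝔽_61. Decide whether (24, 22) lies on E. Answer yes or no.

y² = 22² ≡ 57; x³ + 47x + 50 = 15002 ≡ 57 (mod 61). 57 = 57.

yes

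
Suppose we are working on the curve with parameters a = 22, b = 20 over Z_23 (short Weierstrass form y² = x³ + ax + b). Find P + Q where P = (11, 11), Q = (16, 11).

(11, 11) + (16, 11). λ = (11 - 11)/(16 - 11) ≡ 0/5 mod 23. 5⁻¹ ≡ 14 (mod 23), so λ ≡ 0.
  x = λ² - 11 - 16 = 0 - 27 ≡ 19; y = λ·(11 - 19) - 11 ≡ 12. → (19, 12)

(19, 12)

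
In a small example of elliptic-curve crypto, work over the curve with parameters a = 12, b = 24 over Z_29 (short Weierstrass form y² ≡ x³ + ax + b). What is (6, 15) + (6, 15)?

(4, 22)

tangent at (6, 15): λ = (3·6² + 12)/(2·15) ≡ 4/1. 1⁻¹ ≡ 1 (mod 29), so λ ≡ 4·1 ≡ 4.
  x = λ² - 6 - 6 = 16 - 12 ≡ 4; y = λ·(6 - 4) - 15 ≡ 22. → (4, 22)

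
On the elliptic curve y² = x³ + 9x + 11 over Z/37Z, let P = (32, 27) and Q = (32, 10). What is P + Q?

O

The two points share x = 32 and their y-coordinates satisfy 27 + 10 ≡ 0 (mod 37), so they are inverses. Their sum is O.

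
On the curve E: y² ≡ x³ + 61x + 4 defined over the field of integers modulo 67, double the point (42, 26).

tangent at (42, 26): λ = (3·42² + 61)/(2·26) ≡ 60/52. 52⁻¹ ≡ 58 (mod 67) since 52·58 = 3016 ≡ 1, so λ ≡ 60·58 ≡ 63.
  x = λ² - 42 - 42 = 3969 - 84 ≡ 66; y = λ·(42 - 66) - 26 ≡ 3. → (66, 3)

(66, 3)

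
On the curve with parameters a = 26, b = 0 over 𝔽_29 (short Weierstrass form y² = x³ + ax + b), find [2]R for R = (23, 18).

(5, 20)

tangent at (23, 18): λ = (3·23² + 26)/(2·18) ≡ 18/7. 7⁻¹ ≡ 25 (mod 29) since 7·25 = 175 ≡ 1, so λ ≡ 18·25 ≡ 15.
  x = λ² - 23 - 23 = 225 - 46 ≡ 5; y = λ·(23 - 5) - 18 ≡ 20. → (5, 20)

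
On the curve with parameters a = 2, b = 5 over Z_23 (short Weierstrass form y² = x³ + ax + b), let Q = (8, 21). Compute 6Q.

(6, 7)

Repeated addition: build up to 6Q.
2Q: tangent at (8, 21): λ = (3·8² + 2)/(2·21) ≡ 10/19. 19⁻¹ ≡ 17 (mod 23) since 19·17 = 323 ≡ 1, so λ ≡ 10·17 ≡ 9.
  x = λ² - 8 - 8 = 81 - 16 ≡ 19; y = λ·(8 - 19) - 21 ≡ 18. → (19, 18)
3Q: (19, 18) + (8, 21). λ = (21 - 18)/(8 - 19) ≡ 3/12 mod 23. 12⁻¹ ≡ 2 (mod 23), so λ ≡ 6.
  x = λ² - 19 - 8 = 36 - 27 ≡ 9; y = λ·(19 - 9) - 18 ≡ 19. → (9, 19)
4Q: (9, 19) + (8, 21). λ = (21 - 19)/(8 - 9) ≡ 2/22 mod 23. 22⁻¹ ≡ 22 (mod 23), so λ ≡ 21.
  x = λ² - 9 - 8 = 441 - 17 ≡ 10; y = λ·(9 - 10) - 19 ≡ 6. → (10, 6)
5Q: (10, 6) + (8, 21). λ = (21 - 6)/(8 - 10) ≡ 15/21 mod 23. 21⁻¹ ≡ 11 (mod 23), so λ ≡ 4.
  x = λ² - 10 - 8 = 16 - 18 ≡ 21; y = λ·(10 - 21) - 6 ≡ 19. → (21, 19)
6Q: (21, 19) + (8, 21). λ = (21 - 19)/(8 - 21) ≡ 2/10 mod 23. 10⁻¹ ≡ 7 (mod 23), so λ ≡ 14.
  x = λ² - 21 - 8 = 196 - 29 ≡ 6; y = λ·(21 - 6) - 19 ≡ 7. → (6, 7)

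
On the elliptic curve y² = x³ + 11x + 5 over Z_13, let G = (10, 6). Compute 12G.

(6, 12)

Double-and-add on 12 = (1100)₂. Start with G = (10, 6) for the leading 1-bit.
double: tangent at (10, 6): λ = (3·10² + 11)/(2·6) ≡ 12/12. 12⁻¹ ≡ 12 (mod 13), so λ ≡ 12·12 ≡ 1.
  x = λ² - 10 - 10 = 1 - 20 ≡ 7; y = λ·(10 - 7) - 6 ≡ 10. → (7, 10)
add G: (7, 10) + (10, 6). λ = (6 - 10)/(10 - 7) ≡ 9/3 mod 13. 3⁻¹ ≡ 9 (mod 13), so λ ≡ 3.
  x = λ² - 7 - 10 = 9 - 17 ≡ 5; y = λ·(7 - 5) - 10 ≡ 9. → (5, 9)
double: tangent at (5, 9): λ = (3·5² + 11)/(2·9) ≡ 8/5. 5⁻¹ ≡ 8 (mod 13), so λ ≡ 8·8 ≡ 12.
  x = λ² - 5 - 5 = 144 - 10 ≡ 4; y = λ·(5 - 4) - 9 ≡ 3. → (4, 3)
double: tangent at (4, 3): λ = (3·4² + 11)/(2·3) ≡ 7/6. 6⁻¹ ≡ 11 (mod 13) since 6·11 = 66 ≡ 1, so λ ≡ 7·11 ≡ 12.
  x = λ² - 4 - 4 = 144 - 8 ≡ 6; y = λ·(4 - 6) - 3 ≡ 12. → (6, 12)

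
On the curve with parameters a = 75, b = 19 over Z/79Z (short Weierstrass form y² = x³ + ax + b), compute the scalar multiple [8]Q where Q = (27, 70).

Double-and-add on 8 = (1000)₂. Start with Q = (27, 70) for the leading 1-bit.
double: tangent at (27, 70): λ = (3·27² + 75)/(2·70) ≡ 50/61. 61⁻¹ ≡ 57 (mod 79), so λ ≡ 50·57 ≡ 6.
  x = λ² - 27 - 27 = 36 - 54 ≡ 61; y = λ·(27 - 61) - 70 ≡ 42. → (61, 42)
double: tangent at (61, 42): λ = (3·61² + 75)/(2·42) ≡ 20/5. 5⁻¹ ≡ 16 (mod 79), so λ ≡ 20·16 ≡ 4.
  x = λ² - 61 - 61 = 16 - 122 ≡ 52; y = λ·(61 - 52) - 42 ≡ 73. → (52, 73)
double: tangent at (52, 73): λ = (3·52² + 75)/(2·73) ≡ 50/67. 67⁻¹ ≡ 46 (mod 79) since 67·46 = 3082 ≡ 1, so λ ≡ 50·46 ≡ 9.
  x = λ² - 52 - 52 = 81 - 104 ≡ 56; y = λ·(52 - 56) - 73 ≡ 49. → (56, 49)

(56, 49)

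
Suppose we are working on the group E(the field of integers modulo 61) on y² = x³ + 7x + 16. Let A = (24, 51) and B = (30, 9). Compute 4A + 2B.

(4, 48)

First 4A:
Repeated addition: build up to 4A.
2A: tangent at (24, 51): λ = (3·24² + 7)/(2·51) ≡ 27/41. 41⁻¹ ≡ 3 (mod 61), so λ ≡ 27·3 ≡ 20.
  x = λ² - 24 - 24 = 400 - 48 ≡ 47; y = λ·(24 - 47) - 51 ≡ 38. → (47, 38)
3A: (47, 38) + (24, 51). λ = (51 - 38)/(24 - 47) ≡ 13/38 mod 61. 38⁻¹ ≡ 53 (mod 61), so λ ≡ 18.
  x = λ² - 47 - 24 = 324 - 71 ≡ 9; y = λ·(47 - 9) - 38 ≡ 36. → (9, 36)
4A: (9, 36) + (24, 51). λ = (51 - 36)/(24 - 9) ≡ 15/15 mod 61. 15⁻¹ ≡ 57 (mod 61) since 15·57 = 855 ≡ 1, so λ ≡ 1.
  x = λ² - 9 - 24 = 1 - 33 ≡ 29; y = λ·(9 - 29) - 36 ≡ 5. → (29, 5)
4A = (29, 5).
Next 2B:
Repeated addition: build up to 2B.
2B: tangent at (30, 9): λ = (3·30² + 7)/(2·9) ≡ 23/18. 18⁻¹ ≡ 17 (mod 61), so λ ≡ 23·17 ≡ 25.
  x = λ² - 30 - 30 = 625 - 60 ≡ 16; y = λ·(30 - 16) - 9 ≡ 36. → (16, 36)
2B = (16, 36).
Finally 4A + 2B:
(29, 5) + (16, 36). λ = (36 - 5)/(16 - 29) ≡ 31/48 mod 61. 48⁻¹ ≡ 14 (mod 61) since 48·14 = 672 ≡ 1, so λ ≡ 7.
  x = λ² - 29 - 16 = 49 - 45 ≡ 4; y = λ·(29 - 4) - 5 ≡ 48. → (4, 48)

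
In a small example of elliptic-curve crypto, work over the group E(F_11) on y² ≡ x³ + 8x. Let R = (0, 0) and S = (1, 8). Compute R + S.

(0, 0) + (1, 8). λ = (8 - 0)/(1 - 0) ≡ 8/1 mod 11. 1⁻¹ ≡ 1 (mod 11) since 1·1 = 1 ≡ 1, so λ ≡ 8.
  x = λ² - 0 - 1 = 64 - 1 ≡ 8; y = λ·(0 - 8) - 0 ≡ 2. → (8, 2)

(8, 2)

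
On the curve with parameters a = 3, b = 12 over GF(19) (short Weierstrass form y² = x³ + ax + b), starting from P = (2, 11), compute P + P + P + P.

(2, 11)

Double-and-add on 4 = (100)₂. Start with P = (2, 11) for the leading 1-bit.
double: tangent at (2, 11): λ = (3·2² + 3)/(2·11) ≡ 15/3. 3⁻¹ ≡ 13 (mod 19) since 3·13 = 39 ≡ 1, so λ ≡ 15·13 ≡ 5.
  x = λ² - 2 - 2 = 25 - 4 ≡ 2; y = λ·(2 - 2) - 11 ≡ 8. → (2, 8)
double: tangent at (2, 8): λ = (3·2² + 3)/(2·8) ≡ 15/16. 16⁻¹ ≡ 6 (mod 19), so λ ≡ 15·6 ≡ 14.
  x = λ² - 2 - 2 = 196 - 4 ≡ 2; y = λ·(2 - 2) - 8 ≡ 11. → (2, 11)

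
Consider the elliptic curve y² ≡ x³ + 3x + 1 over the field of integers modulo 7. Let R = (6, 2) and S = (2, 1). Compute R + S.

(3, 4)

(6, 2) + (2, 1). λ = (1 - 2)/(2 - 6) ≡ 6/3 mod 7. 3⁻¹ ≡ 5 (mod 7) since 3·5 = 15 ≡ 1, so λ ≡ 2.
  x = λ² - 6 - 2 = 4 - 8 ≡ 3; y = λ·(6 - 3) - 2 ≡ 4. → (3, 4)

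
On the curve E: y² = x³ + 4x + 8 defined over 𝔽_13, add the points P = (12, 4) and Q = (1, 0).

(12, 4) + (1, 0). λ = (0 - 4)/(1 - 12) ≡ 9/2 mod 13. 2⁻¹ ≡ 7 (mod 13), so λ ≡ 11.
  x = λ² - 12 - 1 = 121 - 13 ≡ 4; y = λ·(12 - 4) - 4 ≡ 6. → (4, 6)

(4, 6)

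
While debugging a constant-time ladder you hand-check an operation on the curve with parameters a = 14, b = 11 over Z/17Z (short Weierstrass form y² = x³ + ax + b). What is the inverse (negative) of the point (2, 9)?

(2, 8)

-(2, 9) = (2, -9 mod 17) = (2, 8).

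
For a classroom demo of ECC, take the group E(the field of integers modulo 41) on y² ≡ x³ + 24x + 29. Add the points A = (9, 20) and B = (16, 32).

(34, 25)

(9, 20) + (16, 32). λ = (32 - 20)/(16 - 9) ≡ 12/7 mod 41. 7⁻¹ ≡ 6 (mod 41) since 7·6 = 42 ≡ 1, so λ ≡ 31.
  x = λ² - 9 - 16 = 961 - 25 ≡ 34; y = λ·(9 - 34) - 20 ≡ 25. → (34, 25)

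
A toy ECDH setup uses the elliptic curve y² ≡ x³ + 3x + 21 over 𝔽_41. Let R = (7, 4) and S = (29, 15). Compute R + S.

(7, 4) + (29, 15). λ = (15 - 4)/(29 - 7) ≡ 11/22 mod 41. 22⁻¹ ≡ 28 (mod 41), so λ ≡ 21.
  x = λ² - 7 - 29 = 441 - 36 ≡ 36; y = λ·(7 - 36) - 4 ≡ 2. → (36, 2)

(36, 2)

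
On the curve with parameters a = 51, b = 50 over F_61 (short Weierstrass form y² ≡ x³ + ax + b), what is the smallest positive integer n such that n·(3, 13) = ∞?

3

2P: tangent at (3, 13): λ = (3·3² + 51)/(2·13) ≡ 17/26. 26⁻¹ ≡ 54 (mod 61) since 26·54 = 1404 ≡ 1, so λ ≡ 17·54 ≡ 3.
  x = λ² - 3 - 3 = 9 - 6 ≡ 3; y = λ·(3 - 3) - 13 ≡ 48. → (3, 48)
3P: (3, 48) + (3, 13): same x and y₁ ≡ -y₂, so the sum is ∞.
3P = ∞, so the order is 3.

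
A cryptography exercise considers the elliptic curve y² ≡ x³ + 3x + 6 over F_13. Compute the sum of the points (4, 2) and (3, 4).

(4, 2) + (3, 4). λ = (4 - 2)/(3 - 4) ≡ 2/12 mod 13. 12⁻¹ ≡ 12 (mod 13) since 12·12 = 144 ≡ 1, so λ ≡ 11.
  x = λ² - 4 - 3 = 121 - 7 ≡ 10; y = λ·(4 - 10) - 2 ≡ 10. → (10, 10)

(10, 10)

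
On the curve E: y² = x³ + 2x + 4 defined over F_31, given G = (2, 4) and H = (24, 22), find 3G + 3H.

(0, 2)

First 3G:
Repeated addition: build up to 3G.
2G: tangent at (2, 4): λ = (3·2² + 2)/(2·4) ≡ 14/8. 8⁻¹ ≡ 4 (mod 31), so λ ≡ 14·4 ≡ 25.
  x = λ² - 2 - 2 = 625 - 4 ≡ 1; y = λ·(2 - 1) - 4 ≡ 21. → (1, 21)
3G: (1, 21) + (2, 4). λ = (4 - 21)/(2 - 1) ≡ 14/1 mod 31. 1⁻¹ ≡ 1 (mod 31), so λ ≡ 14.
  x = λ² - 1 - 2 = 196 - 3 ≡ 7; y = λ·(1 - 7) - 21 ≡ 19. → (7, 19)
3G = (7, 19).
Next 3H:
Repeated addition: build up to 3H.
2H: tangent at (24, 22): λ = (3·24² + 2)/(2·22) ≡ 25/13. 13⁻¹ ≡ 12 (mod 31), so λ ≡ 25·12 ≡ 21.
  x = λ² - 24 - 24 = 441 - 48 ≡ 21; y = λ·(24 - 21) - 22 ≡ 10. → (21, 10)
3H: (21, 10) + (24, 22). λ = (22 - 10)/(24 - 21) ≡ 12/3 mod 31. 3⁻¹ ≡ 21 (mod 31), so λ ≡ 4.
  x = λ² - 21 - 24 = 16 - 45 ≡ 2; y = λ·(21 - 2) - 10 ≡ 4. → (2, 4)
3H = (2, 4).
Finally 3G + 3H:
(7, 19) + (2, 4). λ = (4 - 19)/(2 - 7) ≡ 16/26 mod 31. 26⁻¹ ≡ 6 (mod 31), so λ ≡ 3.
  x = λ² - 7 - 2 = 9 - 9 ≡ 0; y = λ·(7 - 0) - 19 ≡ 2. → (0, 2)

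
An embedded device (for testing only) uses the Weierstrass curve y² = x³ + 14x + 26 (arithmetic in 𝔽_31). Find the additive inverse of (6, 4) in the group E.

(6, 27)

-(6, 4) = (6, -4 mod 31) = (6, 27).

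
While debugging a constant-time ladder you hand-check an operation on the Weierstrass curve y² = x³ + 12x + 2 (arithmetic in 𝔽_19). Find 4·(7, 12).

Write G = (7, 12).
Double-and-add on 4 = (100)₂. Start with G = (7, 12) for the leading 1-bit.
double: tangent at (7, 12): λ = (3·7² + 12)/(2·12) ≡ 7/5. 5⁻¹ ≡ 4 (mod 19) since 5·4 = 20 ≡ 1, so λ ≡ 7·4 ≡ 9.
  x = λ² - 7 - 7 = 81 - 14 ≡ 10; y = λ·(7 - 10) - 12 ≡ 18. → (10, 18)
double: tangent at (10, 18): λ = (3·10² + 12)/(2·18) ≡ 8/17. 17⁻¹ ≡ 9 (mod 19) since 17·9 = 153 ≡ 1, so λ ≡ 8·9 ≡ 15.
  x = λ² - 10 - 10 = 225 - 20 ≡ 15; y = λ·(10 - 15) - 18 ≡ 2. → (15, 2)

(15, 2)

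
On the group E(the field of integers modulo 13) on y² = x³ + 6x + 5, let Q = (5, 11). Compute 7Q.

(2, 5)

Double-and-add on 7 = (111)₂. Start with Q = (5, 11) for the leading 1-bit.
double: tangent at (5, 11): λ = (3·5² + 6)/(2·11) ≡ 3/9. 9⁻¹ ≡ 3 (mod 13) since 9·3 = 27 ≡ 1, so λ ≡ 3·3 ≡ 9.
  x = λ² - 5 - 5 = 81 - 10 ≡ 6; y = λ·(5 - 6) - 11 ≡ 6. → (6, 6)
add Q: (6, 6) + (5, 11). λ = (11 - 6)/(5 - 6) ≡ 5/12 mod 13. 12⁻¹ ≡ 12 (mod 13), so λ ≡ 8.
  x = λ² - 6 - 5 = 64 - 11 ≡ 1; y = λ·(6 - 1) - 6 ≡ 8. → (1, 8)
double: tangent at (1, 8): λ = (3·1² + 6)/(2·8) ≡ 9/3. 3⁻¹ ≡ 9 (mod 13), so λ ≡ 9·9 ≡ 3.
  x = λ² - 1 - 1 = 9 - 2 ≡ 7; y = λ·(1 - 7) - 8 ≡ 0. → (7, 0)
add Q: (7, 0) + (5, 11). λ = (11 - 0)/(5 - 7) ≡ 11/11 mod 13. 11⁻¹ ≡ 6 (mod 13), so λ ≡ 1.
  x = λ² - 7 - 5 = 1 - 12 ≡ 2; y = λ·(7 - 2) - 0 ≡ 5. → (2, 5)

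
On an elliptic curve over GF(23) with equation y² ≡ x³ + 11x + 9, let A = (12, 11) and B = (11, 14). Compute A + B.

(12, 11) + (11, 14). λ = (14 - 11)/(11 - 12) ≡ 3/22 mod 23. 22⁻¹ ≡ 22 (mod 23), so λ ≡ 20.
  x = λ² - 12 - 11 = 400 - 23 ≡ 9; y = λ·(12 - 9) - 11 ≡ 3. → (9, 3)

(9, 3)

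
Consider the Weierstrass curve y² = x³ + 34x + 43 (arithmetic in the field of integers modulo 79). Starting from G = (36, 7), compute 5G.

(78, 18)

Double-and-add on 5 = (101)₂. Start with G = (36, 7) for the leading 1-bit.
double: tangent at (36, 7): λ = (3·36² + 34)/(2·7) ≡ 51/14. 14⁻¹ ≡ 17 (mod 79), so λ ≡ 51·17 ≡ 77.
  x = λ² - 36 - 36 = 5929 - 72 ≡ 11; y = λ·(36 - 11) - 7 ≡ 22. → (11, 22)
double: tangent at (11, 22): λ = (3·11² + 34)/(2·22) ≡ 2/44. 44⁻¹ ≡ 9 (mod 79), so λ ≡ 2·9 ≡ 18.
  x = λ² - 11 - 11 = 324 - 22 ≡ 65; y = λ·(11 - 65) - 22 ≡ 33. → (65, 33)
add G: (65, 33) + (36, 7). λ = (7 - 33)/(36 - 65) ≡ 53/50 mod 79. 50⁻¹ ≡ 49 (mod 79), so λ ≡ 69.
  x = λ² - 65 - 36 = 4761 - 101 ≡ 78; y = λ·(65 - 78) - 33 ≡ 18. → (78, 18)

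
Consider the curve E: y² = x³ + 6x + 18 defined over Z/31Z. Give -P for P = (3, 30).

(3, 1)

-(3, 30) = (3, -30 mod 31) = (3, 1).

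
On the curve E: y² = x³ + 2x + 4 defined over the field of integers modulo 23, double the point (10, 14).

tangent at (10, 14): λ = (3·10² + 2)/(2·14) ≡ 3/5. 5⁻¹ ≡ 14 (mod 23), so λ ≡ 3·14 ≡ 19.
  x = λ² - 10 - 10 = 361 - 20 ≡ 19; y = λ·(10 - 19) - 14 ≡ 22. → (19, 22)

(19, 22)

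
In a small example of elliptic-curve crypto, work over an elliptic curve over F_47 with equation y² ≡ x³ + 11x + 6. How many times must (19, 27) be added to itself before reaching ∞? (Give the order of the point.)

9

2P: tangent at (19, 27): λ = (3·19² + 11)/(2·27) ≡ 13/7. 7⁻¹ ≡ 27 (mod 47), so λ ≡ 13·27 ≡ 22.
  x = λ² - 19 - 19 = 484 - 38 ≡ 23; y = λ·(19 - 23) - 27 ≡ 26. → (23, 26)
3P: (23, 26) + (19, 27). λ = (27 - 26)/(19 - 23) ≡ 1/43 mod 47. 43⁻¹ ≡ 35 (mod 47) since 43·35 = 1505 ≡ 1, so λ ≡ 35.
  x = λ² - 23 - 19 = 1225 - 42 ≡ 8; y = λ·(23 - 8) - 26 ≡ 29. → (8, 29)
4P: (8, 29) + (19, 27). λ = (27 - 29)/(19 - 8) ≡ 45/11 mod 47. 11⁻¹ ≡ 30 (mod 47) since 11·30 = 330 ≡ 1, so λ ≡ 34.
  x = λ² - 8 - 19 = 1156 - 27 ≡ 1; y = λ·(8 - 1) - 29 ≡ 21. → (1, 21)
5P: (1, 21) + (19, 27). λ = (27 - 21)/(19 - 1) ≡ 6/18 mod 47. 18⁻¹ ≡ 34 (mod 47), so λ ≡ 16.
  x = λ² - 1 - 19 = 256 - 20 ≡ 1; y = λ·(1 - 1) - 21 ≡ 26. → (1, 26)
6P: (1, 26) + (19, 27). λ = (27 - 26)/(19 - 1) ≡ 1/18 mod 47. 18⁻¹ ≡ 34 (mod 47), so λ ≡ 34.
  x = λ² - 1 - 19 = 1156 - 20 ≡ 8; y = λ·(1 - 8) - 26 ≡ 18. → (8, 18)
7P: (8, 18) + (19, 27). λ = (27 - 18)/(19 - 8) ≡ 9/11 mod 47. 11⁻¹ ≡ 30 (mod 47), so λ ≡ 35.
  x = λ² - 8 - 19 = 1225 - 27 ≡ 23; y = λ·(8 - 23) - 18 ≡ 21. → (23, 21)
8P: (23, 21) + (19, 27). λ = (27 - 21)/(19 - 23) ≡ 6/43 mod 47. 43⁻¹ ≡ 35 (mod 47) since 43·35 = 1505 ≡ 1, so λ ≡ 22.
  x = λ² - 23 - 19 = 484 - 42 ≡ 19; y = λ·(23 - 19) - 21 ≡ 20. → (19, 20)
9P: (19, 20) + (19, 27): same x and y₁ ≡ -y₂, so the sum is ∞.
9P = ∞, so the order is 9.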